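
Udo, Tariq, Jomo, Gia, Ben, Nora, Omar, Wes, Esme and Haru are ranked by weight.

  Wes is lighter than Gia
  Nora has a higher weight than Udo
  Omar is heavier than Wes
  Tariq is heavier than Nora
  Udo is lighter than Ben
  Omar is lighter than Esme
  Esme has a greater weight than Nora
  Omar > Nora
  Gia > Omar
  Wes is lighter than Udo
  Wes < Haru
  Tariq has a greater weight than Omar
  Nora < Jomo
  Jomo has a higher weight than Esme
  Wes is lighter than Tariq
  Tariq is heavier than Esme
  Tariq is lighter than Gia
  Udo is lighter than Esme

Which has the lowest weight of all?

Wes

Udo is not least since Wes < Udo; Nora is not least since Udo < Nora; Omar is not least since Wes < Omar; Esme is not least since Nora < Esme; Ben is not least since Udo < Ben; Tariq is not least since Esme < Tariq; Gia is not least since Wes < Gia; Jomo is not least since Esme < Jomo; Haru is not least since Wes < Haru.
Only Wes has nothing below it, so Wes is the lowest weight.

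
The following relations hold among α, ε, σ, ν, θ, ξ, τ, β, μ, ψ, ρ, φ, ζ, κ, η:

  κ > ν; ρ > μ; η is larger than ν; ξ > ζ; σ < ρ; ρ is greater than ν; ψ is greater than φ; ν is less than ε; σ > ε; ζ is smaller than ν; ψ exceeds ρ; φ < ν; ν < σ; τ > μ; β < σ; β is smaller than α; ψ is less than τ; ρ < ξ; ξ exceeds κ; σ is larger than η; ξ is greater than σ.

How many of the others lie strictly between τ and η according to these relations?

Chaining upward from η reaches: σ, ρ, ξ, ψ.
Chaining downward from τ reaches: ζ, φ, ν, ε, β, σ, μ, ρ, ψ.
Strictly between η and τ are those in both lists: σ, ρ, ψ — 3 elements.

3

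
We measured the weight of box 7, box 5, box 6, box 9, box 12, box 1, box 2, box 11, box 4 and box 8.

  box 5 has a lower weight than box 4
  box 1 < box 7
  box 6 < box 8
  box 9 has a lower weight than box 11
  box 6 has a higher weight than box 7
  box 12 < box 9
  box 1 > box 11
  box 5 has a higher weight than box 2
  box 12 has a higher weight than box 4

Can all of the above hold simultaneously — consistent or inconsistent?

consistent

Every relation is compatible with box 2 < box 5 < box 4 < box 12 < box 9 < box 11 < box 1 < box 7 < box 6 < box 8; the set is consistent.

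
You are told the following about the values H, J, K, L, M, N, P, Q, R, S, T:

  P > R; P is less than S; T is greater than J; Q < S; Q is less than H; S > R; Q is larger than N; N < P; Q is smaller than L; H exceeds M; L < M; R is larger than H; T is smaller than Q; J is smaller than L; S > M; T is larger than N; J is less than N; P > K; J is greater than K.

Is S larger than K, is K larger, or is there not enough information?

S

Link the given pairs in sequence: K < J; J < N; N < T; T < Q; Q < L; L < M; M < H; H < R; R < P; P < S.
Together: K < J < N < T < Q < L < M < H < R < P < S.
So S is larger.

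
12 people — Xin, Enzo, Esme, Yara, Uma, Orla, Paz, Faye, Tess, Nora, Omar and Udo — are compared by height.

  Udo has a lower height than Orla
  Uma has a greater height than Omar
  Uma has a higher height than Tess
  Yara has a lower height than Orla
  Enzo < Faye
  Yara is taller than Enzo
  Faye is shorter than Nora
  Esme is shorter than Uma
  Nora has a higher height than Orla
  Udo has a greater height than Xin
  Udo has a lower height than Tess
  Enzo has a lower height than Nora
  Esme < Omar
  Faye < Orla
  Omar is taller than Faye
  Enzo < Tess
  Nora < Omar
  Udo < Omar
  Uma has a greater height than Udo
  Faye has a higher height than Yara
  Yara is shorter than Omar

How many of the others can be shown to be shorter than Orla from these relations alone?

Directly below Orla: Yara, Udo, Faye.
One step further: Enzo, Xin (5 so far).
No other element is forced below Orla by the given relations, so the count is 5.

5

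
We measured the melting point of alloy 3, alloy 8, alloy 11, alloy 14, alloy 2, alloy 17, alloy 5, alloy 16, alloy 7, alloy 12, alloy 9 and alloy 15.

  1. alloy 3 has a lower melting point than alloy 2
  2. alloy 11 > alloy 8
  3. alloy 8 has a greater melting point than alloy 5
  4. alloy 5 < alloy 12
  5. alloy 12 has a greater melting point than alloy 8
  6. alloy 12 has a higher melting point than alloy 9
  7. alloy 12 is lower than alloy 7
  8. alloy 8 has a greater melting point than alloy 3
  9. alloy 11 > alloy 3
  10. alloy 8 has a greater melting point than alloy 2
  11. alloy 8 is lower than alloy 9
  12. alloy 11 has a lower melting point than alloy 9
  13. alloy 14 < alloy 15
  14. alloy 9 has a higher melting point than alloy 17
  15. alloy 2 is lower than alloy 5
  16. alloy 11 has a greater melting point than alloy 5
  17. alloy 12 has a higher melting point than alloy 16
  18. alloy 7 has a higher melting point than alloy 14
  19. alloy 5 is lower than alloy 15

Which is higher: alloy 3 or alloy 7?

The relevant relations are alloy 3 < alloy 2; alloy 2 < alloy 5; alloy 5 < alloy 8; alloy 8 < alloy 11; alloy 11 < alloy 9; alloy 9 < alloy 12; alloy 12 < alloy 7.
Together: alloy 3 < alloy 2 < alloy 5 < alloy 8 < alloy 11 < alloy 9 < alloy 12 < alloy 7.
So alloy 3 < alloy 7; alloy 7 is the higher of the two.

alloy 7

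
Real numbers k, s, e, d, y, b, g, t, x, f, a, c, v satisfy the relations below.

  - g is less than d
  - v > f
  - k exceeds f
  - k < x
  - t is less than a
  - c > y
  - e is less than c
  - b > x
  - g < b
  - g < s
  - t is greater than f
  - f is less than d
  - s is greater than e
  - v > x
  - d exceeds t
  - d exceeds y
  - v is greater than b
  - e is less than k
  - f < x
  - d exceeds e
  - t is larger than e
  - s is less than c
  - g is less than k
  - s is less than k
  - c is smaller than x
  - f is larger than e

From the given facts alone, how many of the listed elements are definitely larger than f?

7

The elements the relations force above f are t, k, x, b, v, d, a — no chain reaches any other.
That is 7.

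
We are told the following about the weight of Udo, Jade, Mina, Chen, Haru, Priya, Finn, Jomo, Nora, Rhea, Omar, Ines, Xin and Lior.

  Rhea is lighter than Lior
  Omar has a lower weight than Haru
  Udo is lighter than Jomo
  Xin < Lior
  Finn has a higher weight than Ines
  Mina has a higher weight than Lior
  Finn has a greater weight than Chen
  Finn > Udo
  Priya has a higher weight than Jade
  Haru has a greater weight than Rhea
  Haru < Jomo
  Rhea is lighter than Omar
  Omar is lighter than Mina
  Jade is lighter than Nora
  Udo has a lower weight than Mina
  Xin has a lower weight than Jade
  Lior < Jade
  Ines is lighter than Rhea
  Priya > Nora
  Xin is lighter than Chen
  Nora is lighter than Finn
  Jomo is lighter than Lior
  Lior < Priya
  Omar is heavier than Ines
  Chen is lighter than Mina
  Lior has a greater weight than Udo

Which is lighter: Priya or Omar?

Omar

Following the relations from Omar: Omar < Haru < Jomo < Lior < Jade < Nora < Priya.
So Omar < Priya; Omar is the lighter of the two.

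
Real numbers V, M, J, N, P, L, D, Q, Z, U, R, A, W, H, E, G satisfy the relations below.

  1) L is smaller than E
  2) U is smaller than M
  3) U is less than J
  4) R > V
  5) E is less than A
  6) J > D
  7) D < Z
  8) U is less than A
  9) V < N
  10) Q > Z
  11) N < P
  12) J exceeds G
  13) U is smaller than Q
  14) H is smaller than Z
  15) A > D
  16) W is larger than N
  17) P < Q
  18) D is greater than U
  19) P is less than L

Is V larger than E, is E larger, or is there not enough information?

E

Chaining the given relations: V < N < P < L < E.
So E is larger.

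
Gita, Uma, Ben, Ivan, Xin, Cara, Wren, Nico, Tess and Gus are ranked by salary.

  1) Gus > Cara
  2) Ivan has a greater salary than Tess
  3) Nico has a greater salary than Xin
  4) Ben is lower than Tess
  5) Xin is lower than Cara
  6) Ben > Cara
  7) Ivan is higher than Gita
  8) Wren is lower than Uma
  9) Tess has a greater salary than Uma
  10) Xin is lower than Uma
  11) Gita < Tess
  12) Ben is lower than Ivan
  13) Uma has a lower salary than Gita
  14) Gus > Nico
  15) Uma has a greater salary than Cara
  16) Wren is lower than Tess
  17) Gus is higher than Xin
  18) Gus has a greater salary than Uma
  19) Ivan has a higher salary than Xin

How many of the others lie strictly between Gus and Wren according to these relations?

The relations place Wren below Gus. An element lies strictly between them when it is forced above Wren and also forced below Gus.
Above Wren: {Uma, Gita, Tess, Ivan}. Below Gus: {Xin, Cara, Uma, Nico}.
Intersection: {Uma} — 1.

1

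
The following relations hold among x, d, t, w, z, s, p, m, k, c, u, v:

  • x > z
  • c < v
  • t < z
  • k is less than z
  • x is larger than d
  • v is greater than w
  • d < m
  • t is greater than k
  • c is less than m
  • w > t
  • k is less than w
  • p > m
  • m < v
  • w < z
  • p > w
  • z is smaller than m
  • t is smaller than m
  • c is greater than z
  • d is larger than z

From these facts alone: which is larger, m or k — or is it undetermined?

k < t and t < w give k < w.
With w < z: k < t < w < z.
With z < c: k < t < w < z < c.
With c < m: k < t < w < z < c < m.
So m is larger.

m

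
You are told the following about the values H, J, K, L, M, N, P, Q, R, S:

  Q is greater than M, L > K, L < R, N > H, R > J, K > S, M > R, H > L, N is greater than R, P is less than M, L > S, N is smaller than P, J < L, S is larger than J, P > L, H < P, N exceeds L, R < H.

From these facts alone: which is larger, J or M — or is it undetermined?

M

Following the relations from J: J < S < K < L < R < H < N < P < M.
So M is larger.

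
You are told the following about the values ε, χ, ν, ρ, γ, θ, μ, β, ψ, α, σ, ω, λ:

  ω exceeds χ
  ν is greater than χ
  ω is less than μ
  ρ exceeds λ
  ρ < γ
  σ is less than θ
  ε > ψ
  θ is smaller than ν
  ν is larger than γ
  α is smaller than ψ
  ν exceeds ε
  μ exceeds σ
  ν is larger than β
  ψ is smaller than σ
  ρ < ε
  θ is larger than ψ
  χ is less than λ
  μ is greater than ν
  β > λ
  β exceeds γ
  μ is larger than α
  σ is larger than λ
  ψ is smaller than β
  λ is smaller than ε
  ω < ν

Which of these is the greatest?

μ

Chaining downward from μ: directly below it, α, σ, ω, ν; then χ, ψ, λ, γ, β, ε, θ; then ρ.
That covers every other element, and nothing is given above μ, so μ is the greatest.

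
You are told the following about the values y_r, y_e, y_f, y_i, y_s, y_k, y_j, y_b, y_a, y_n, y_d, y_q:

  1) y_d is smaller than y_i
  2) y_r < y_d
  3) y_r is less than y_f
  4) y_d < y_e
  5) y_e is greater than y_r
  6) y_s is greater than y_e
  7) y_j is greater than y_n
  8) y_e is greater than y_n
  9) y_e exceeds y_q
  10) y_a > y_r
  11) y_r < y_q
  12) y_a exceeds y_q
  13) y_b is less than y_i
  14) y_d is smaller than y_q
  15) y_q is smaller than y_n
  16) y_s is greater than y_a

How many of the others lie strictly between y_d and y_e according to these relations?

Chaining upward from y_d reaches: y_q, y_i, y_n, y_a, y_j, y_s.
Chaining downward from y_e reaches: y_r, y_q, y_n.
Strictly between y_d and y_e are those in both lists: y_q, y_n — 2 elements.

2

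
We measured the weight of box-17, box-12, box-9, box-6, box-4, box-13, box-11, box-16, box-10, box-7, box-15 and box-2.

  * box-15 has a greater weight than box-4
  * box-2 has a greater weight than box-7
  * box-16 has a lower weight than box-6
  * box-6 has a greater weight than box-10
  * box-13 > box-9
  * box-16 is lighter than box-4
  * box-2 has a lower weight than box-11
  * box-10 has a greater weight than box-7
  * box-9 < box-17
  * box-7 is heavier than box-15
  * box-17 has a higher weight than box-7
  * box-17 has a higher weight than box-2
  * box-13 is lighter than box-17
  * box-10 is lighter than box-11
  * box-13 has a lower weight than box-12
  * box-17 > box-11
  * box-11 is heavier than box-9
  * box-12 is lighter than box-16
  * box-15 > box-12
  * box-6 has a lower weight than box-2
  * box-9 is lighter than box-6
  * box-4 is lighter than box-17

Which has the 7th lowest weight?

Chaining the given pairs: box-9 < box-13 < box-12 < box-16 < box-4 < box-15 < box-7 < box-10 < box-6 < box-2 < box-11 < box-17.
Counting 7 from the smallest end gives box-7.

box-7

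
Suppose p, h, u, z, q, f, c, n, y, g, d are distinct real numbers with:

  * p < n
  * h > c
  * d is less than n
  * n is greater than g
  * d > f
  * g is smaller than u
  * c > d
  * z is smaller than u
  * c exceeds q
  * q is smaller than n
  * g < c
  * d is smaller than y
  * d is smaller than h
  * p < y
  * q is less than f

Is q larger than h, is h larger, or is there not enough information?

h

q < f and f < d give q < d.
With d < c: q < f < d < c.
Then c < h extends the chain to h.
So h is larger.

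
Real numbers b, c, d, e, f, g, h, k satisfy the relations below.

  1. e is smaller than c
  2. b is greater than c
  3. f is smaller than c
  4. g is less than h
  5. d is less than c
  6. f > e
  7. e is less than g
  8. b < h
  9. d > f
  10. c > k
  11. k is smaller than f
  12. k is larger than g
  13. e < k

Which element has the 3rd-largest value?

Chaining the given pairs: e < g < k < f < d < c < b < h.
Counting 3 from the largest end gives c.

c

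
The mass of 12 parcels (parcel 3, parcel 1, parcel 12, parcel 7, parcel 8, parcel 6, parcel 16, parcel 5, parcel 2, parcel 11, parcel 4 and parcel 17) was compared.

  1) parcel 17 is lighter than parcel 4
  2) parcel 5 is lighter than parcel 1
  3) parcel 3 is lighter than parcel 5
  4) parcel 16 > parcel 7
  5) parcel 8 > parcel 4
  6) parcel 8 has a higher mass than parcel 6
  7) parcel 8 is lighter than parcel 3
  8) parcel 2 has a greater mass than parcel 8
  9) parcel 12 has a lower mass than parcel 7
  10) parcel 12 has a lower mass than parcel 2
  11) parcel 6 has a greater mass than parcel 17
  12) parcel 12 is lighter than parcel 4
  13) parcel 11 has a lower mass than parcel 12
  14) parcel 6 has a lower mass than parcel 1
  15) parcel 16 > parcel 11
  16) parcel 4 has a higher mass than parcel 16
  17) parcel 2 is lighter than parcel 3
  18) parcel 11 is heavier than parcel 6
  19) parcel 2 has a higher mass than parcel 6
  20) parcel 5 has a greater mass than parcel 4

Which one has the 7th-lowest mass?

parcel 4

Chaining the given pairs: parcel 17 < parcel 6 < parcel 11 < parcel 12 < parcel 7 < parcel 16 < parcel 4 < parcel 8 < parcel 2 < parcel 3 < parcel 5 < parcel 1.
Counting 7 from the smallest end gives parcel 4.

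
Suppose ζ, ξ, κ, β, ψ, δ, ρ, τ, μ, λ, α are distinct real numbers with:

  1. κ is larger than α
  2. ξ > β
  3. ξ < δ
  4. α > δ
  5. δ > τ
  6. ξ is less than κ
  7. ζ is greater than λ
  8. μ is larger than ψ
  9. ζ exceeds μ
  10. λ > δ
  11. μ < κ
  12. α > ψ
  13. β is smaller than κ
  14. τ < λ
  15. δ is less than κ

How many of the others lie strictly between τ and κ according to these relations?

Chaining upward from τ reaches: δ, α, λ, ζ.
Chaining downward from κ reaches: β, ψ, ξ, δ, μ, α.
Strictly between τ and κ are those in both lists: δ, α — 2 elements.

2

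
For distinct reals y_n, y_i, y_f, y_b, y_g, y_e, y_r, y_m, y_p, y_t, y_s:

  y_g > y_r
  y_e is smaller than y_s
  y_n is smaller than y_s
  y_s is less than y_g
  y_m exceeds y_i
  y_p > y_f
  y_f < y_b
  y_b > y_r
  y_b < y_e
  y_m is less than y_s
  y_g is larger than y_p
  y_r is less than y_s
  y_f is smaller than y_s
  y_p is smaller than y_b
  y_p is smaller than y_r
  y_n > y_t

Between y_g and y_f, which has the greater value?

The relevant relations are y_f < y_p; y_p < y_b; y_b < y_e; y_e < y_s; y_s < y_g.
Together: y_f < y_p < y_b < y_e < y_s < y_g.
So y_f < y_g; y_g is the larger of the two.

y_g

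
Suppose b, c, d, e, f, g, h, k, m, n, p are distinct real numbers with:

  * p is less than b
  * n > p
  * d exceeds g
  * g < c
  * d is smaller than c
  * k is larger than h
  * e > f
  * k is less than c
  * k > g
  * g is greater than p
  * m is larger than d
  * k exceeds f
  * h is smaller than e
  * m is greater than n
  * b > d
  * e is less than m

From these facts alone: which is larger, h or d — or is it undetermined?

Following every chain through h: above h we get e, m, k, c.
d is not reached, and no chain runs the other way from d to h.
So the given relations leave the order of h and d undetermined.

undetermined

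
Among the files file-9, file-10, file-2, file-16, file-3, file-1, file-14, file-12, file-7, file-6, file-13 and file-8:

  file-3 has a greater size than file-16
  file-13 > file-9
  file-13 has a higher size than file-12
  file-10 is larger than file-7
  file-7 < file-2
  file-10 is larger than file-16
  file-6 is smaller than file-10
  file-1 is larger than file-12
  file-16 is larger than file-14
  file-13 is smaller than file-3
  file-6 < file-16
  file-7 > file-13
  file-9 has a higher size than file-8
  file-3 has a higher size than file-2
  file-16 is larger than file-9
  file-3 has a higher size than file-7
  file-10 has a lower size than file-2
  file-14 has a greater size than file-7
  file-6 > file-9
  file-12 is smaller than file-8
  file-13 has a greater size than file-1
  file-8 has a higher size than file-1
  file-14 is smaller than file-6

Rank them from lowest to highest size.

Each adjacent pair is fixed by a given relation: file-12 < file-1; file-1 < file-8; file-8 < file-9; file-9 < file-13; file-13 < file-7; file-7 < file-14; file-14 < file-6; file-6 < file-16; file-16 < file-10; file-10 < file-2; file-2 < file-3. Chaining them end to end gives the full order.

file-12 < file-1 < file-8 < file-9 < file-13 < file-7 < file-14 < file-6 < file-16 < file-10 < file-2 < file-3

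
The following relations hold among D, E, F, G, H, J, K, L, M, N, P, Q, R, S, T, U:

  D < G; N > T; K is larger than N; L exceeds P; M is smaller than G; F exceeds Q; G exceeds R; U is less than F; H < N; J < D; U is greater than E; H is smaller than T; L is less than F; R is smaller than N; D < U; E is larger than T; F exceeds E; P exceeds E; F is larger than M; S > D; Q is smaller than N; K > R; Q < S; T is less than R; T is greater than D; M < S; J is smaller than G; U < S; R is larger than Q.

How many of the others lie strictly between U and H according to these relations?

2

Chaining upward from H reaches: T, R, N, E, G, P, L, K, F, S.
Chaining downward from U reaches: J, D, T, E.
Strictly between H and U are those in both lists: T, E — 2 elements.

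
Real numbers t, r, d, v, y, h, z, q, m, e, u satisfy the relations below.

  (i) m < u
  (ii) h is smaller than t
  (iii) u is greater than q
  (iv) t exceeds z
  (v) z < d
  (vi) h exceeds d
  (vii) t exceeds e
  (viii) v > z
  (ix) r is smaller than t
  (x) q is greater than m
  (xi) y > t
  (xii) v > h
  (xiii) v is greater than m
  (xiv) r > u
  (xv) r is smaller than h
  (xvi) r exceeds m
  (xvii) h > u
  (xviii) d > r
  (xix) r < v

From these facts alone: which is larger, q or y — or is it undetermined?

y

The relevant relations are q < u; u < r; r < h; h < t; t < y.
Together: q < u < r < h < t < y.
So y is larger.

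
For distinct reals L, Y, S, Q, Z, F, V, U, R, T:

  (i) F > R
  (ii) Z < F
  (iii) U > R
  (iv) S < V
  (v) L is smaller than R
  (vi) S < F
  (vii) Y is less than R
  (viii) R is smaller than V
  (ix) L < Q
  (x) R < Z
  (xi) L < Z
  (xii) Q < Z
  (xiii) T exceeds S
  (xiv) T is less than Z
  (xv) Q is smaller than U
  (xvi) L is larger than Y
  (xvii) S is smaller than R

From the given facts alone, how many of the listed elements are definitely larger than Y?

7

Directly above Y: L, R.
One step further: Q, U, Z, F, V (7 so far).
Nothing else is reachable above Y; 7 in all.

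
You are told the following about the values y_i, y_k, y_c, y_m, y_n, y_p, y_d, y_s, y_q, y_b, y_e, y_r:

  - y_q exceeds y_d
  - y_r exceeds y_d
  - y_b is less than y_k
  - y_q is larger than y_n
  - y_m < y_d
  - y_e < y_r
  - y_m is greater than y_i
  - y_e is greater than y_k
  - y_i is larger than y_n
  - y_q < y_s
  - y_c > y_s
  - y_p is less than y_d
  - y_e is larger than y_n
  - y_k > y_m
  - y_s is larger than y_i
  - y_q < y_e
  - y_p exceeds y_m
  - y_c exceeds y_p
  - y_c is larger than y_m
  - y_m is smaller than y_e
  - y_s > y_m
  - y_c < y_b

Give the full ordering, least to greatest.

Nothing is placed below y_n, so it is least; from there y_n < y_i; y_i < y_m; y_m < y_p; y_p < y_d; y_d < y_q; y_q < y_s; y_s < y_c; y_c < y_b; y_b < y_k; y_k < y_e; y_e < y_r, each given directly.

y_n < y_i < y_m < y_p < y_d < y_q < y_s < y_c < y_b < y_k < y_e < y_r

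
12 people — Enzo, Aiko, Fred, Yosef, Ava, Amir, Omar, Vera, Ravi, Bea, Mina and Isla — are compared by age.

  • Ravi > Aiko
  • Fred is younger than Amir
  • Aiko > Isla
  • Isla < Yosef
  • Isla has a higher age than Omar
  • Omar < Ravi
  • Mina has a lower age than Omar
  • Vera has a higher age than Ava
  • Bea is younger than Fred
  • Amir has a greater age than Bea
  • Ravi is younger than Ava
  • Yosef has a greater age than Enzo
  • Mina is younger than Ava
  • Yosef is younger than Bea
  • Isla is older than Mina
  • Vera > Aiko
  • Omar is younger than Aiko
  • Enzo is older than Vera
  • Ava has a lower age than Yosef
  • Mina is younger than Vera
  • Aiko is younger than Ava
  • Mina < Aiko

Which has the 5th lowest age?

Ravi

Piecing the relations together gives one ordering: Mina < Omar < Isla < Aiko < Ravi < Ava < Vera < Enzo < Yosef < Bea < Fred < Amir.
Counting 5 from the smallest end gives Ravi.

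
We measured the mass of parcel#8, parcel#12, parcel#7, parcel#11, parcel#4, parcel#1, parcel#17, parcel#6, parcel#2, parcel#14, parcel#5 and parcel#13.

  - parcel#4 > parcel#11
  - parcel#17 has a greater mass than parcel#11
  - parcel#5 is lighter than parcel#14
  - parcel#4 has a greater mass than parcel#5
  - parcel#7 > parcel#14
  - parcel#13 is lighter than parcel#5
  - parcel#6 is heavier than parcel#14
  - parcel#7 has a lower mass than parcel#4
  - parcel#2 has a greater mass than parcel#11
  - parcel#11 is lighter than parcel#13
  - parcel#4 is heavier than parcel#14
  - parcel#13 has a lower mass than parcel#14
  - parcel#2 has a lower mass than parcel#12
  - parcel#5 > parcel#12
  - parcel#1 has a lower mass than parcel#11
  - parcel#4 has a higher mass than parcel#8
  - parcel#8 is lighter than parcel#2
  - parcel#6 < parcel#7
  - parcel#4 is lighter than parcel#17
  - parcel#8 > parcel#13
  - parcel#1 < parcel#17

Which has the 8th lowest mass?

parcel#14

Chaining the given pairs: parcel#1 < parcel#11 < parcel#13 < parcel#8 < parcel#2 < parcel#12 < parcel#5 < parcel#14 < parcel#6 < parcel#7 < parcel#4 < parcel#17.
The 8th smallest is parcel#14.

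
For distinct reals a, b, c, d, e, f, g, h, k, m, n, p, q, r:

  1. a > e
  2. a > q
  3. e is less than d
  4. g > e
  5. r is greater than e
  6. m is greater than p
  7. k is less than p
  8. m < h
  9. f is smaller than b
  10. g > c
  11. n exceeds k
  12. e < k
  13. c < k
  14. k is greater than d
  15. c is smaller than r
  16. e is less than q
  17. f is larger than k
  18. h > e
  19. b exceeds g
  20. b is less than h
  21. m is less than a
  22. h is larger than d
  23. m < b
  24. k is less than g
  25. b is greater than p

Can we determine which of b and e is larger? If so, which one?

b

Link the given pairs in sequence: e < d; d < k; k < p; p < m; m < b.
Together: e < d < k < p < m < b.
So b is larger.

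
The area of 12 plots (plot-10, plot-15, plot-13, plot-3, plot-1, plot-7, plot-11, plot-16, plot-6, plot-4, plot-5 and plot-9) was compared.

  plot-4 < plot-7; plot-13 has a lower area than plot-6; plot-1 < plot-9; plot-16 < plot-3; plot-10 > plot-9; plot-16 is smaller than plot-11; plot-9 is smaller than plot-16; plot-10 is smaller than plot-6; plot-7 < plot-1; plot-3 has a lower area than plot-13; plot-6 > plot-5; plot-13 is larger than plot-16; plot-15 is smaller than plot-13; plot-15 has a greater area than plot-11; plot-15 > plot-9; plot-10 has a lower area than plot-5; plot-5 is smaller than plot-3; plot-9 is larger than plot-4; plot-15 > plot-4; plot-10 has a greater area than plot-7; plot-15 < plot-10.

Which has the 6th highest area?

Piecing the relations together gives one ordering: plot-4 < plot-7 < plot-1 < plot-9 < plot-16 < plot-11 < plot-15 < plot-10 < plot-5 < plot-3 < plot-13 < plot-6.
Counting 6 from the largest end gives plot-15.

plot-15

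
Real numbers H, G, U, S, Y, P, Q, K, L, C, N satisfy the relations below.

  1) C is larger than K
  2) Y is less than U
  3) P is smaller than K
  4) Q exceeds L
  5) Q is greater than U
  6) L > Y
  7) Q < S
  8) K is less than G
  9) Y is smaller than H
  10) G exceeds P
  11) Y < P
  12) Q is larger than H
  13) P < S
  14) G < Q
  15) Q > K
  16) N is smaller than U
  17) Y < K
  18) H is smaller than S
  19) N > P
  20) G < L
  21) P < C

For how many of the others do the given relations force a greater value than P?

From P the given relations immediately reach K, N, G, C, S.
From those, U, L, Q — 8 in total.
No other element is forced above P by the given relations, so the count is 8.

8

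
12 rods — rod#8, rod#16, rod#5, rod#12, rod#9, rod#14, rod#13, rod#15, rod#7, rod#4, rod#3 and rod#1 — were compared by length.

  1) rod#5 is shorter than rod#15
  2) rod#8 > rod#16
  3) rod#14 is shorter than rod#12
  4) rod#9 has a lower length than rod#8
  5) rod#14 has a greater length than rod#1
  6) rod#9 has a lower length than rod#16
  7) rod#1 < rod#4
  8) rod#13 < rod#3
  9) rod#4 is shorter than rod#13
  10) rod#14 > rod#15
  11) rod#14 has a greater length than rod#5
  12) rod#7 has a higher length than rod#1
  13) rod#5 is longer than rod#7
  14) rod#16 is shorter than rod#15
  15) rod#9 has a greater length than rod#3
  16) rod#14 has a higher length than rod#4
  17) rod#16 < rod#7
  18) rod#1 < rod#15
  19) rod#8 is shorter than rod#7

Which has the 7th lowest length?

The consecutive relations fix a unique order: rod#1 < rod#4 < rod#13 < rod#3 < rod#9 < rod#16 < rod#8 < rod#7 < rod#5 < rod#15 < rod#14 < rod#12.
The 7th smallest is rod#8.

rod#8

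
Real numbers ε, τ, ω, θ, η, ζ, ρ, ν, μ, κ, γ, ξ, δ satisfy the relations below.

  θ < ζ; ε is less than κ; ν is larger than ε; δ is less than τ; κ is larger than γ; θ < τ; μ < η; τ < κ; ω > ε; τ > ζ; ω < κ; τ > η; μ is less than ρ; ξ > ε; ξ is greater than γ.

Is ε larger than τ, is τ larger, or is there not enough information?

undetermined

Following every chain through ε: above ε we get ν, ξ, ω, κ.
τ is not reached, and no chain runs the other way from τ to ε.
So the given relations leave the order of ε and τ undetermined.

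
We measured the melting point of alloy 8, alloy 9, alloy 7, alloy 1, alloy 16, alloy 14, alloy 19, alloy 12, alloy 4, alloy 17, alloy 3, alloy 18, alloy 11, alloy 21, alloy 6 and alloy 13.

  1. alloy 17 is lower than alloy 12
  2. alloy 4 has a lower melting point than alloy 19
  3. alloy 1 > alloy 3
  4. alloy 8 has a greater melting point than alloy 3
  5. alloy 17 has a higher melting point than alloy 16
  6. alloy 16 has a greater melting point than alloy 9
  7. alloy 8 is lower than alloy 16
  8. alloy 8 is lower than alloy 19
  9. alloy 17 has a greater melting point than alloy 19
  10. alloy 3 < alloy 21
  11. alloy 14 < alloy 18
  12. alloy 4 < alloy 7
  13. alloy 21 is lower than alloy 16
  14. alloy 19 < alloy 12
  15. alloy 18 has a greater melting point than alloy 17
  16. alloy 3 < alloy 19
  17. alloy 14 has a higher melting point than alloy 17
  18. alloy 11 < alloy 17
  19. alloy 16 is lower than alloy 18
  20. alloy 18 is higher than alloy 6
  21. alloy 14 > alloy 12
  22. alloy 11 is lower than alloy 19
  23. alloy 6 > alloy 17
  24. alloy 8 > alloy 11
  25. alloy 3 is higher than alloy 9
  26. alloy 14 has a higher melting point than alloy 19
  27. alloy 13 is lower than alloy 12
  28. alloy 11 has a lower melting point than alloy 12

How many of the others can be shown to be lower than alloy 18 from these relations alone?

13

Directly below alloy 18: alloy 16, alloy 17, alloy 14, alloy 6.
One step further: alloy 9, alloy 11, alloy 8, alloy 19, alloy 21, alloy 12 (10 so far).
One step further: alloy 3, alloy 13, alloy 4 (13 so far).
Nothing else is reachable below alloy 18; 13 in all.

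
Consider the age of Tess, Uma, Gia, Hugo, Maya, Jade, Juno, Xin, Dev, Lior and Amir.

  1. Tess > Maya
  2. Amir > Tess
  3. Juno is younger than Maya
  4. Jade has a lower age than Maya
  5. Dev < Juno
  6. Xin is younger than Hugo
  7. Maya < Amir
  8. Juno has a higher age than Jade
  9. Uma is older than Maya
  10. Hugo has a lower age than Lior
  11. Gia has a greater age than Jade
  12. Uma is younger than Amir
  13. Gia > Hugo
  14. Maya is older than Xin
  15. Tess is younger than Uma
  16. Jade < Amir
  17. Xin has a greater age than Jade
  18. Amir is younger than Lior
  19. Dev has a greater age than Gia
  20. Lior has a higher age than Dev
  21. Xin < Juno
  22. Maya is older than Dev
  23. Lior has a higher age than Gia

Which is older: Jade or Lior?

Lior

Jade < Xin and Xin < Hugo give Jade < Hugo.
With Hugo < Gia: Jade < Xin < Hugo < Gia.
Then Gia < Dev extends the chain to Dev.
Then Dev < Juno extends the chain to Juno.
Then Juno < Maya extends the chain to Maya.
Then Maya < Tess extends the chain to Tess.
Then Tess < Uma extends the chain to Uma.
Then Uma < Amir extends the chain to Amir.
Then Amir < Lior extends the chain to Lior.
So Jade < Lior; Lior is the older of the two.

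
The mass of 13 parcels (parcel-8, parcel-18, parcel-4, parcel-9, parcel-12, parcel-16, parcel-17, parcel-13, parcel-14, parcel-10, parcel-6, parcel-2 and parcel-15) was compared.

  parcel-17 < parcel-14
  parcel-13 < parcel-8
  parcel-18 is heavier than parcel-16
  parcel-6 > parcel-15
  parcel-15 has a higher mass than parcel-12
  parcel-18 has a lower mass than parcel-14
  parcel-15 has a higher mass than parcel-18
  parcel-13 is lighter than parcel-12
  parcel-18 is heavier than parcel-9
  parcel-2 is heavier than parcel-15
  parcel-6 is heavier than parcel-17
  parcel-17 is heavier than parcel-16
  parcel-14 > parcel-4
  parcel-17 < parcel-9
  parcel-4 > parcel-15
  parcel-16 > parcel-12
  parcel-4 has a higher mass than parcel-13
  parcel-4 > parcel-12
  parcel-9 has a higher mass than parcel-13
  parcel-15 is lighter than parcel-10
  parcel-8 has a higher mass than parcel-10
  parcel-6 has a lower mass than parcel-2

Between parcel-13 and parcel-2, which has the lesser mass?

Link the given pairs in sequence: parcel-13 < parcel-12; parcel-12 < parcel-16; parcel-16 < parcel-17; parcel-17 < parcel-9; parcel-9 < parcel-18; parcel-18 < parcel-15; parcel-15 < parcel-6; parcel-6 < parcel-2.
Chaining these gives parcel-13 < parcel-12 < parcel-16 < parcel-17 < parcel-9 < parcel-18 < parcel-15 < parcel-6 < parcel-2.
So parcel-13 < parcel-2; parcel-13 is the lighter of the two.

parcel-13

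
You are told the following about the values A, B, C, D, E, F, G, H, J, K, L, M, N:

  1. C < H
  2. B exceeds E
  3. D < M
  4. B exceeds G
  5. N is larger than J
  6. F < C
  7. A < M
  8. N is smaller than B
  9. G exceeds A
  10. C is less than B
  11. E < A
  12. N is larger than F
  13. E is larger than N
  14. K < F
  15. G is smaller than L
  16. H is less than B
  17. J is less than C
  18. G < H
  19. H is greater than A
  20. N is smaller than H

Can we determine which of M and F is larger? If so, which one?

M

The relevant relations are F < N; N < E; E < A; A < M.
Chaining these gives F < N < E < A < M.
So M is larger.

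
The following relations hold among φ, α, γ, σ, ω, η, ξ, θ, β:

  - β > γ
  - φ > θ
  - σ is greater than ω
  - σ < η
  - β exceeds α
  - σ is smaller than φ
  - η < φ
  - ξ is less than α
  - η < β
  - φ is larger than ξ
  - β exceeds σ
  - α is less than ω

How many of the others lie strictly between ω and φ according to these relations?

2

The relations place ω below φ. An element lies strictly between them when it is forced above ω and also forced below φ.
Above ω: {σ, η, β}. Below φ: {ξ, θ, α, σ, η}.
Intersection: {σ, η} — 2.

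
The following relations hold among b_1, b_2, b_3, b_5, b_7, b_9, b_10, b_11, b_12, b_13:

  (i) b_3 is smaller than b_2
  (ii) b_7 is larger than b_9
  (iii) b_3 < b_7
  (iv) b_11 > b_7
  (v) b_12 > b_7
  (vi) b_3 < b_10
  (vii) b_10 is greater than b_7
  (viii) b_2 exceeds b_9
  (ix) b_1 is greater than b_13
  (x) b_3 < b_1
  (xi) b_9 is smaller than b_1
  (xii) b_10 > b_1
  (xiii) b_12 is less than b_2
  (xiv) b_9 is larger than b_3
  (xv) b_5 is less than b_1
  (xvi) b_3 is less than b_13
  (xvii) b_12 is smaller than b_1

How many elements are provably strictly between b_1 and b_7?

Chaining upward from b_7 reaches: b_12, b_11, b_2, b_10.
Chaining downward from b_1 reaches: b_3, b_9, b_5, b_12, b_13.
Strictly between b_7 and b_1 are those in both lists: b_12 — 1 element.

1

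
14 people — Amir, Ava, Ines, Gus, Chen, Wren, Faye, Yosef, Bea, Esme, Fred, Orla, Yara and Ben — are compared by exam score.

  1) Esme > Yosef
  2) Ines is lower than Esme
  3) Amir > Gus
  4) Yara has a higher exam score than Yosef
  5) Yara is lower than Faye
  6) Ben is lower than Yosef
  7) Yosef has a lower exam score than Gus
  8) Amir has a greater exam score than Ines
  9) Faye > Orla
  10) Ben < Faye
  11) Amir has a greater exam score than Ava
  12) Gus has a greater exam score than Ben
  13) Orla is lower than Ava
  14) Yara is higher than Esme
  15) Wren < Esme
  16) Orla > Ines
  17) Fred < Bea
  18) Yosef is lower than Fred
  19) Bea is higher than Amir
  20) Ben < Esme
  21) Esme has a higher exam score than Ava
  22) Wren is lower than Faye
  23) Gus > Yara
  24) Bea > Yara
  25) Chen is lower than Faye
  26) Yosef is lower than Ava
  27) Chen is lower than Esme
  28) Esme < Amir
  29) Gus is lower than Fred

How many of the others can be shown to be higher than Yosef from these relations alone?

8

Directly above Yosef: Ava, Esme, Yara, Gus, Fred.
One step further: Amir, Bea, Faye (8 so far).
Nothing else is reachable above Yosef; 8 in all.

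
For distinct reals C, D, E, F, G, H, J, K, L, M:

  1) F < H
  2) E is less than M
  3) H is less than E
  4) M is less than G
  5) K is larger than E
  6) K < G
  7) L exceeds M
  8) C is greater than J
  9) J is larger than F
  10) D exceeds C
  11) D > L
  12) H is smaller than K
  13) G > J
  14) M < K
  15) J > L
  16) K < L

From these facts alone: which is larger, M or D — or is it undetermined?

Following the relations from M: M < K < L < J < C < D.
So D is larger.

D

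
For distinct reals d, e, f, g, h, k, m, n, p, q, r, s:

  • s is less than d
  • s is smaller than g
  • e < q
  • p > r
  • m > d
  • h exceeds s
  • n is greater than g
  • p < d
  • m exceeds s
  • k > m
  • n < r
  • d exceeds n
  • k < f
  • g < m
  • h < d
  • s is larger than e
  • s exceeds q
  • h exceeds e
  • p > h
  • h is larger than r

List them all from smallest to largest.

The consecutive links are each given: e < q; q < s; s < g; g < n; n < r; r < h; h < p; p < d; d < m; m < k; k < f.

e < q < s < g < n < r < h < p < d < m < k < f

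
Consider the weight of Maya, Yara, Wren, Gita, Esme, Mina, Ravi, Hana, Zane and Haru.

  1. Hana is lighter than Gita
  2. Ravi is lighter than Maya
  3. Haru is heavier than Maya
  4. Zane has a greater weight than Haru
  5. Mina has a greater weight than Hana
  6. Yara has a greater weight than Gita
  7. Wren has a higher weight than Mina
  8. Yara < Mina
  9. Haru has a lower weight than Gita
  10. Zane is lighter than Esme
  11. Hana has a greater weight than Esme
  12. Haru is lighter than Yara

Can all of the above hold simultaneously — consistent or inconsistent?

Every relation is compatible with Ravi < Maya < Haru < Zane < Esme < Hana < Gita < Yara < Mina < Wren; the set is consistent.

consistent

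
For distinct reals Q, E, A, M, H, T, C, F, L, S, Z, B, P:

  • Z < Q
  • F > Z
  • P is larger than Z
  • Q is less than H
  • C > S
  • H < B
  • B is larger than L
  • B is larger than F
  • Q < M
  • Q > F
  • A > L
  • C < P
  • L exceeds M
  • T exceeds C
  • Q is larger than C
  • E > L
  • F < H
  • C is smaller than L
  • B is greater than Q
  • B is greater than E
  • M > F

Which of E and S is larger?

Chaining the given relations: S < C < Q < M < L < E.
So S < E; E is the larger of the two.

E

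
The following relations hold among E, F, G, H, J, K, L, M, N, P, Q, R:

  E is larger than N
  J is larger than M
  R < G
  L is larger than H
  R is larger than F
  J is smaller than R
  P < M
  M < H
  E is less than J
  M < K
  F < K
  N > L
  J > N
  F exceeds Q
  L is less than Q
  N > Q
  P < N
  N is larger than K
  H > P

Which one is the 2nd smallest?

M

Piecing the relations together gives one ordering: P < M < H < L < Q < F < K < N < E < J < R < G.
The 2nd smallest is M.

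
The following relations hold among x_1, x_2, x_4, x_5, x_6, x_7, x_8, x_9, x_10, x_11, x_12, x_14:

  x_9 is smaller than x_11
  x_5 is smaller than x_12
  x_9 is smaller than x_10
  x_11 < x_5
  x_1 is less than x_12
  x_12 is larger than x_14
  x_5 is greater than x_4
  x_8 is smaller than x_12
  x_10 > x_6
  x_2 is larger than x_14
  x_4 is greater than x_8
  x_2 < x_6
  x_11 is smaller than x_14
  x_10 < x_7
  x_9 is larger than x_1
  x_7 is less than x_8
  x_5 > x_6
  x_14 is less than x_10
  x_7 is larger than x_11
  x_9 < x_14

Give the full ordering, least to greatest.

The consecutive links are each given: x_1 < x_9; x_9 < x_11; x_11 < x_14; x_14 < x_2; x_2 < x_6; x_6 < x_10; x_10 < x_7; x_7 < x_8; x_8 < x_4; x_4 < x_5; x_5 < x_12.

x_1 < x_9 < x_11 < x_14 < x_2 < x_6 < x_10 < x_7 < x_8 < x_4 < x_5 < x_12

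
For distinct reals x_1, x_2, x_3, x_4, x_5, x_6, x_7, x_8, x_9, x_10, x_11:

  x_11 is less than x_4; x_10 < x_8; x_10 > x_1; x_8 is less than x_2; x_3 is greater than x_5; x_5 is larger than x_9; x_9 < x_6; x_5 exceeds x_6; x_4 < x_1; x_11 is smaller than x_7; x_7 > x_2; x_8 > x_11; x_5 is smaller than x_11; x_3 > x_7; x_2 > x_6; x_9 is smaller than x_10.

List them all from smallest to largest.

Nothing is placed below x_9, so it is least; from there x_9 < x_6; x_6 < x_5; x_5 < x_11; x_11 < x_4; x_4 < x_1; x_1 < x_10; x_10 < x_8; x_8 < x_2; x_2 < x_7; x_7 < x_3, each given directly.

x_9 < x_6 < x_5 < x_11 < x_4 < x_1 < x_10 < x_8 < x_2 < x_7 < x_3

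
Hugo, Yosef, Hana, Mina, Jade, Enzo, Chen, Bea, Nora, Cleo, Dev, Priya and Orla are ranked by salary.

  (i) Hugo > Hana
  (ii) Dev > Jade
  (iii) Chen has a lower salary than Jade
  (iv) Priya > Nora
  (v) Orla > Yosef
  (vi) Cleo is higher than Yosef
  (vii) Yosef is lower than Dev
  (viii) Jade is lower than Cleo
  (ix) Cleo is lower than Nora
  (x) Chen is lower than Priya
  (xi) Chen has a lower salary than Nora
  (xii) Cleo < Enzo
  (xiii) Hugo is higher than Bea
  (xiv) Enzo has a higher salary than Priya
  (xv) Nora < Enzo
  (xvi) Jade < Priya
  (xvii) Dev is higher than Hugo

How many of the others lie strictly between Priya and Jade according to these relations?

2

The relations place Jade below Priya. An element lies strictly between them when it is forced above Jade and also forced below Priya.
Above Jade: {Cleo, Nora, Enzo, Dev}. Below Priya: {Yosef, Chen, Cleo, Nora}.
Intersection: {Cleo, Nora} — 2.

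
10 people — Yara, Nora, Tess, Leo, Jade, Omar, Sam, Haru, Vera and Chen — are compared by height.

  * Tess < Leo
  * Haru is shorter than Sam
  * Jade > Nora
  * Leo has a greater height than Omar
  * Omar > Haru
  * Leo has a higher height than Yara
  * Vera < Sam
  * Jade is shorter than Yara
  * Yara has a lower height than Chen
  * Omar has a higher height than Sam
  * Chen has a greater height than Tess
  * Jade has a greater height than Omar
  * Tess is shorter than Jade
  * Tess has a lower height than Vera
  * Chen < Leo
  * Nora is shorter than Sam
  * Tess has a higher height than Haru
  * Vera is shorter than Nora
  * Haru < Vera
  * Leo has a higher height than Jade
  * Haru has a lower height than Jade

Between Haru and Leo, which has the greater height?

Leo

Haru < Vera and Vera < Nora give Haru < Nora.
With Nora < Sam: Haru < Vera < Nora < Sam.
With Sam < Omar: Haru < Vera < Nora < Sam < Omar.
Then Omar < Jade extends the chain to Jade.
With Jade < Yara: Haru < Vera < Nora < Sam < Omar < Jade < Yara.
With Yara < Chen: Haru < Vera < Nora < Sam < Omar < Jade < Yara < Chen.
Then Chen < Leo extends the chain to Leo.
So Haru < Leo; Leo is the taller of the two.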